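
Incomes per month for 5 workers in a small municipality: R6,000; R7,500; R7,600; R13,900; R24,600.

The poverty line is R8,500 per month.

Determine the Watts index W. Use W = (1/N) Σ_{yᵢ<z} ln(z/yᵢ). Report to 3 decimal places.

0.117

Poor units: R6,000, R7,500, R7,600 (q = 3 of N = 5).
Log shortfalls: ln(8500/6000) = 0.3483; ln(8500/7500) = 0.1252; ln(8500/7600) = 0.1119.
W = 0.585388 / 5 = 0.117.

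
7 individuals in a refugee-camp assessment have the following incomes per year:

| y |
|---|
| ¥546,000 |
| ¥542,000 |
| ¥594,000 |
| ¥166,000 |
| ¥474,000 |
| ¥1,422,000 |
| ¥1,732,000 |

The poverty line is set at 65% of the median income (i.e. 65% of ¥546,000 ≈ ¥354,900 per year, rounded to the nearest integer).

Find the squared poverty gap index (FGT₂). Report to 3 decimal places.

0.040

Below z: ¥166,000 (q = 1 of N = 7).
Gap ratios (z−y)/z: (354900−166000)/354900 = 0.5323.
Squared: 0.2833.
Sum = 0.283303; P₂ = 0.283303 / 7 = 0.040.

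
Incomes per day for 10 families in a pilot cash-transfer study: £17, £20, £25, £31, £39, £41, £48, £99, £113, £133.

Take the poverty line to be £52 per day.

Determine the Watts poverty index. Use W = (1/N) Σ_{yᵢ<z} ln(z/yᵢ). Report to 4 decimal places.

Below the line: £17, £20, £25, £31, £39, £41, £48 (q = 7 of N = 10).
ln(z/y) terms: ln(52/17) = 1.1180; ln(52/20) = 0.9555; ln(52/25) = 0.7324; ln(52/31) = 0.5173; ln(52/39) = 0.2877; ln(52/41) = 0.2377; ln(52/48) = 0.0800.
W = 3.928563 / 10 = 0.3929.

0.3929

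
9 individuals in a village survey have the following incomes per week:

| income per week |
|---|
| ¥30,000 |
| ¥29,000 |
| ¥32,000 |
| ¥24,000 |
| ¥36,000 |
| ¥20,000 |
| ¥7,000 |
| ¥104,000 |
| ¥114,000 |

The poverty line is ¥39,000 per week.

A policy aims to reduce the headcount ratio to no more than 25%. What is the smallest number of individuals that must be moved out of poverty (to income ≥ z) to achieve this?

5

7 of the 9 individuals are poor, so H = 7/9 = 0.778.
A headcount ratio of at most 25% allows at most ⌊0.25 × 9⌋ = 2 poor individuals.
So at least 7 − 2 = 5 must be lifted.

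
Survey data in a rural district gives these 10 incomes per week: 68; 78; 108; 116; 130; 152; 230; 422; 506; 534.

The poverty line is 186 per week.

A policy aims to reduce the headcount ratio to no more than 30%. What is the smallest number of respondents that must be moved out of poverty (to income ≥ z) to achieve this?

6 of the 10 respondents are poor, so H = 6/10 = 0.600.
A headcount ratio of at most 30% allows at most ⌊0.30 × 10⌋ = 3 poor respondents.
So at least 6 − 3 = 3 must be lifted.

3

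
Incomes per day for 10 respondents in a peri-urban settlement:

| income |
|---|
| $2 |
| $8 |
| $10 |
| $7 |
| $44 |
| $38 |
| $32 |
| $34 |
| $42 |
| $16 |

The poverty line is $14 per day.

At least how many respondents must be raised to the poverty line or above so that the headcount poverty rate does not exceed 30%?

4 of the 10 respondents are poor, so H = 4/10 = 0.400.
A headcount ratio of at most 30% allows at most ⌊0.30 × 10⌋ = 3 poor respondents.
So at least 4 − 3 = 1 must be lifted.

1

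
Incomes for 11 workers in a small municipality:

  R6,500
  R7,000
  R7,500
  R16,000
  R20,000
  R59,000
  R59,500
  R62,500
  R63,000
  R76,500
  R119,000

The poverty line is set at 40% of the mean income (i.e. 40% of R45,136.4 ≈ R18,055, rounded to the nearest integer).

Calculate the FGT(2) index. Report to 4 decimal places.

Below the line: R6,500, R7,000, R7,500, R16,000 (q = 4 of N = 11).
Shortfall ratios: (18055−6500)/18055 = 0.6400; (18055−7000)/18055 = 0.6123; (18055−7500)/18055 = 0.5846; (18055−16000)/18055 = 0.1138.
Squared: 0.4096; 0.3749; 0.3418; 0.0130.
Sum = 1.139207; P₂ = 1.139207 / 11 = 0.1036.

0.1036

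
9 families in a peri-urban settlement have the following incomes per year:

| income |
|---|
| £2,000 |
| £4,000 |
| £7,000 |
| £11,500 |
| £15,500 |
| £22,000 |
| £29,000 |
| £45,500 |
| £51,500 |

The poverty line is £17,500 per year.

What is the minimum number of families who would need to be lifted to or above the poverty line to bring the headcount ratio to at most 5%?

5

5 of the 9 families are poor, so H = 5/9 = 0.556.
A headcount ratio of at most 5% allows at most ⌊0.05 × 9⌋ = 0 poor families.
So at least 5 − 0 = 5 must be lifted.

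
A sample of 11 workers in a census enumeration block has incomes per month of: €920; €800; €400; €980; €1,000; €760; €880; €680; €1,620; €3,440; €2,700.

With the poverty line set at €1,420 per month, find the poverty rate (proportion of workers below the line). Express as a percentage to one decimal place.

72.7%

8 of the 11 workers have income below €1,420.
H = 8/11 = 72.7%.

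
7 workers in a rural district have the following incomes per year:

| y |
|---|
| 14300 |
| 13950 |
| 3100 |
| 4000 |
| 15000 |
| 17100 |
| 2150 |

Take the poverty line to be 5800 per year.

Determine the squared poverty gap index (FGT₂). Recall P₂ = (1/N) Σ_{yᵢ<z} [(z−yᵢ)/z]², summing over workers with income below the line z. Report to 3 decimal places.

0.101

Poor units: 2150, 3100, 4000 (q = 3 of N = 7).
Relative gaps: (5800−2150)/5800 = 0.6293; (5800−3100)/5800 = 0.4655; (5800−4000)/5800 = 0.3103.
Squared: 0.3960; 0.2167; 0.0963.
Sum = 0.709052; P₂ = 0.709052 / 7 = 0.101.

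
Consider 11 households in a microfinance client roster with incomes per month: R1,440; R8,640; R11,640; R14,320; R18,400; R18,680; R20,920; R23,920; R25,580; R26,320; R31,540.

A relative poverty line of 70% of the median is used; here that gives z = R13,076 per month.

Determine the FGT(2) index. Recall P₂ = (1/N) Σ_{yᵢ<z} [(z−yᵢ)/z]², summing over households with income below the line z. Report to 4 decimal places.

0.0835

Incomes under z: R1,440, R8,640, R11,640 (q = 3 of N = 11).
Shortfall ratios: (13076−1440)/13076 = 0.8899; (13076−8640)/13076 = 0.3392; (13076−11640)/13076 = 0.1098.
Squared: 0.7919; 0.1151; 0.0121.
Sum = 0.919026; P₂ = 0.919026 / 11 = 0.0835.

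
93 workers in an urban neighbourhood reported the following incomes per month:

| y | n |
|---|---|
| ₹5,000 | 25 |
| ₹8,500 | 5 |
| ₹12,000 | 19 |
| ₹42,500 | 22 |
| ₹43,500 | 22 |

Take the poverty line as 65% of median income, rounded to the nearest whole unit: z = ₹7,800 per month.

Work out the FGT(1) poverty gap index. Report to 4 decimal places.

Below z: 25×₹5,000 (q = 25 of N = 93).
Relative gaps: (7800−5000)/7800 = 0.3590 (×25).
Sum of shortfalls = 8.974359; P₁ averages over all N: 8.974359 / 93 = 0.0965.

0.0965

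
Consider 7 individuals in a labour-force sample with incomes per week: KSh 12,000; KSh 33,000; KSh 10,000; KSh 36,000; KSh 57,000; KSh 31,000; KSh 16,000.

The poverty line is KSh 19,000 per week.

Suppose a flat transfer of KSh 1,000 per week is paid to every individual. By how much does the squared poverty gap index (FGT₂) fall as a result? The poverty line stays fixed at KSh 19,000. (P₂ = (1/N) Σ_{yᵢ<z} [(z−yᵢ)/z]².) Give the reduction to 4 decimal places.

Before: below the line — KSh 10,000, KSh 12,000, KSh 16,000; squared poverty gap index (FGT₂) = 0.055006.
After the KSh 1,000 transfer: below the line — KSh 11,000, KSh 13,000, KSh 17,000; squared poverty gap index (FGT₂) = 0.041156.
Reduction = 0.055006 − 0.041156 = 0.0139.

0.0139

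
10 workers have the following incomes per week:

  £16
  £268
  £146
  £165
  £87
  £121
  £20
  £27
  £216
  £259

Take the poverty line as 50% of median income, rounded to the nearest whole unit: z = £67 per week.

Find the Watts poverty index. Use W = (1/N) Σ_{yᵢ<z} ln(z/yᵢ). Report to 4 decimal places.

Below the line: £16, £20, £27 (q = 3 of N = 10).
ln(z/y) terms: ln(67/16) = 1.4321; ln(67/20) = 1.2090; ln(67/27) = 0.9089.
W = 3.549920 / 10 = 0.3550.

0.3550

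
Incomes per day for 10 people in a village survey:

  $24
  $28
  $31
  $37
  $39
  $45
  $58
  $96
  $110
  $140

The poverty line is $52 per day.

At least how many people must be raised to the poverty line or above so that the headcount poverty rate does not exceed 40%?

6 of the 10 people are poor, so H = 6/10 = 0.600.
A headcount ratio of at most 40% allows at most ⌊0.40 × 10⌋ = 4 poor people.
So at least 6 − 4 = 2 must be lifted.

2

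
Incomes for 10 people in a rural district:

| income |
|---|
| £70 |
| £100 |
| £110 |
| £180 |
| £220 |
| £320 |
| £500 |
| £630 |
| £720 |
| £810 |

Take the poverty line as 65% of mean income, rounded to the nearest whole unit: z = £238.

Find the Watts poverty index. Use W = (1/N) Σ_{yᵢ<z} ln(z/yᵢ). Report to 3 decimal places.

Below the line: £70, £100, £110, £180, £220 (q = 5 of N = 10).
ln(z/y) terms: ln(238/70) = 1.2238; ln(238/100) = 0.8671; ln(238/110) = 0.7718; ln(238/180) = 0.2793; ln(238/220) = 0.0786.
W = 3.220623 / 10 = 0.322.

0.322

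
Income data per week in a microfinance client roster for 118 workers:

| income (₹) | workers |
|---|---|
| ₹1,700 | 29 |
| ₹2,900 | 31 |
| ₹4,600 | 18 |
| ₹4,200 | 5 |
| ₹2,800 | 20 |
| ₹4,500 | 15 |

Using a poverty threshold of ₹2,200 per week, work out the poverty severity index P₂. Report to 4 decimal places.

0.0127

Poor units: 29×₹1,700 (q = 29 of N = 118).
Relative gaps: (2200−1700)/2200 = 0.2273 (×29).
Squared: 0.0517 (×29).
Sum = 1.497934; P₂ = 1.497934 / 118 = 0.0127.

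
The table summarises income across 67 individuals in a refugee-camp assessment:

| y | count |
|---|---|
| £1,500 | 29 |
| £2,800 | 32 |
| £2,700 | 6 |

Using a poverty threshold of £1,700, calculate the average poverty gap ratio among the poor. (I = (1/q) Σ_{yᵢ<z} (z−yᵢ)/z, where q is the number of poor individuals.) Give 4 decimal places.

0.1176

Below z: 29×£1,500 (q = 29 of N = 67).
Relative gaps: 0.1176 (×29); sum = 3.411765.
I averages over the q = 29 poor units only: 3.411765 / 29 = 0.1176.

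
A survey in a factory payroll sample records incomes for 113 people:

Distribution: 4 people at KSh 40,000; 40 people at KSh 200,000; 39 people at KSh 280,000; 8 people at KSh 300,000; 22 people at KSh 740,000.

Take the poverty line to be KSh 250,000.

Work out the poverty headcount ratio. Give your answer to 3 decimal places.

44 of the 113 people have income below KSh 250,000.
H = 44/113 = 0.389.

0.389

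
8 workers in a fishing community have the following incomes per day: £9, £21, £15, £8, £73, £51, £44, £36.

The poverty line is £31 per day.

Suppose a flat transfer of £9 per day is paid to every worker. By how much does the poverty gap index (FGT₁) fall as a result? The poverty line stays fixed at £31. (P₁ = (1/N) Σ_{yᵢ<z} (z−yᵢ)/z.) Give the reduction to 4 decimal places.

0.1452

Before: below the line — £8, £9, £15, £21; poverty gap index (FGT₁) = 0.286290.
After the £9 transfer: below the line — £17, £18, £24, £30; poverty gap index (FGT₁) = 0.141129.
Reduction = 0.286290 − 0.141129 = 0.1452.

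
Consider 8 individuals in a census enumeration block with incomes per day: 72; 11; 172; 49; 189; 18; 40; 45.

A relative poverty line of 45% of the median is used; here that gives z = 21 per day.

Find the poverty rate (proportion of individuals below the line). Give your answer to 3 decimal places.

2 of the 8 individuals have income below 21.
H = 2/8 = 0.250.

0.250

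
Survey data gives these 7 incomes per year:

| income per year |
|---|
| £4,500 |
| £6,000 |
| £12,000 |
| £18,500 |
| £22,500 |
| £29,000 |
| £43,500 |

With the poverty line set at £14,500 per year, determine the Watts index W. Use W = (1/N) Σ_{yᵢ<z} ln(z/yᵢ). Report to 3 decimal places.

Incomes under z: £4,500, £6,000, £12,000 (q = 3 of N = 7).
Log gaps: ln(14500/4500) = 1.1701; ln(14500/6000) = 0.8824; ln(14500/12000) = 0.1892.
W = 2.241702 / 7 = 0.320.

0.320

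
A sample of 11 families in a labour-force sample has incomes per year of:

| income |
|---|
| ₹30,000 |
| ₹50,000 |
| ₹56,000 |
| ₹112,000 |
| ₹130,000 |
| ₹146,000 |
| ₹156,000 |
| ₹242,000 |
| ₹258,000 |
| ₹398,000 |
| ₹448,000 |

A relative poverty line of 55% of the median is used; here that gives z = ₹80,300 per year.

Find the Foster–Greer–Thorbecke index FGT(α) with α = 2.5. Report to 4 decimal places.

Poor units: ₹30,000, ₹50,000, ₹56,000 (q = 3 of N = 11).
Normalized shortfalls: (80300−30000)/80300 = 0.6264; (80300−50000)/80300 = 0.3773; (80300−56000)/80300 = 0.3026.
Raised to α = 2.5: 0.31055; 0.08746; 0.05038.
Sum = 0.448388; FGT(2.5) = 0.448388 / 11 = 0.0408.

0.0408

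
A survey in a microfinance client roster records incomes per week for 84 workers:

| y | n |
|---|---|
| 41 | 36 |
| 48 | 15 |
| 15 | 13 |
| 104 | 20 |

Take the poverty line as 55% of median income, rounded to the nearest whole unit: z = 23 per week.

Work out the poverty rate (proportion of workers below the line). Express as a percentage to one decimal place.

15.5%

13 of the 84 workers have income below 23.
H = 13/84 = 15.5%.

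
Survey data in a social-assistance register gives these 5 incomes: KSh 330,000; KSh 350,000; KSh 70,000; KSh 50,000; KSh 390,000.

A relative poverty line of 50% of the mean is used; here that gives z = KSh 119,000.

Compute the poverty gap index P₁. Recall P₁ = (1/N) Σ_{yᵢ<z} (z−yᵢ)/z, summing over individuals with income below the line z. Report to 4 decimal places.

0.1983

Poor units: KSh 50,000, KSh 70,000 (q = 2 of N = 5).
Relative gaps: (119000−50000)/119000 = 0.5798; (119000−70000)/119000 = 0.4118.
Sum of shortfalls = 0.991597; P₁ averages over all N: 0.991597 / 5 = 0.1983.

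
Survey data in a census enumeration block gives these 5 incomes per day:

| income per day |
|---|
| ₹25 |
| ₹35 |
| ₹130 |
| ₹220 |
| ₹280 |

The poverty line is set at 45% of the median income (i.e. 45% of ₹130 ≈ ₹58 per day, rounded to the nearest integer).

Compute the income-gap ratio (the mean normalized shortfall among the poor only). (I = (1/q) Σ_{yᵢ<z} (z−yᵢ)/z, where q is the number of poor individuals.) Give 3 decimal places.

0.483

Below the line: ₹25, ₹35 (q = 2 of N = 5).
Shortfall ratios (z−y)/z: 0.5690, 0.3966; sum = 0.965517.
I averages over the q = 2 poor units only: 0.965517 / 2 = 0.483.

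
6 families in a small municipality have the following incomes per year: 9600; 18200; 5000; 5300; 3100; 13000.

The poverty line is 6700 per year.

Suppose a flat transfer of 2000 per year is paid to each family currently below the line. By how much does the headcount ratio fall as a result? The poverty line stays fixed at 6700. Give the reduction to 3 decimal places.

0.333

Before: below the line — 3100, 5000, 5300; headcount ratio = 0.50000.
After the 2000 transfer: below the line — 5100; headcount ratio = 0.16667.
Reduction = 0.50000 − 0.16667 = 0.333.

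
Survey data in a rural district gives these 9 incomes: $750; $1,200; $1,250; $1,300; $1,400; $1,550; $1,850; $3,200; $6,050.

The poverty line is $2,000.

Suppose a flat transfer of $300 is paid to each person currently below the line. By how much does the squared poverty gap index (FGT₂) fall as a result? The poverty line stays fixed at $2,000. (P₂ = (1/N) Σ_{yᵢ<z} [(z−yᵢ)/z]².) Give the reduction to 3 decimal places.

0.061

Before: below the line — $750, $1,200, $1,250, $1,300, $1,400, $1,550, $1,850; squared poverty gap index (FGT₂) = 0.10667.
After the $300 transfer: below the line — $1,050, $1,500, $1,550, $1,600, $1,700, $1,850; squared poverty gap index (FGT₂) = 0.04521.
Reduction = 0.10667 − 0.04521 = 0.061.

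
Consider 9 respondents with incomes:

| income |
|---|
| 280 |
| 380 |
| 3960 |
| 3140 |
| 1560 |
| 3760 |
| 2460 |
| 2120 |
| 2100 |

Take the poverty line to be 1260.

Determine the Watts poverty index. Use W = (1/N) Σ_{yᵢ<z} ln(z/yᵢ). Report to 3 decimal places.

Below z: 280, 380 (q = 2 of N = 9).
ln(z/y) terms: ln(1260/280) = 1.5041; ln(1260/380) = 1.1987.
W = 2.702773 / 9 = 0.300.

0.300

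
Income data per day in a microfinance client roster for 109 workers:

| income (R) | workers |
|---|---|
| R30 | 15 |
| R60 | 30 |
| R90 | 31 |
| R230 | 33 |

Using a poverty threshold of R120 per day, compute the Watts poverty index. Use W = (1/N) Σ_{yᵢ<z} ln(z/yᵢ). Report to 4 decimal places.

Incomes under z: 15×R30, 30×R60, 31×R90 (q = 76 of N = 109).
Log shortfalls: ln(120/30) = 1.3863 (×15); ln(120/60) = 0.6931 (×30); ln(120/90) = 0.2877 (×31).
W = 50.506975 / 109 = 0.4634.

0.4634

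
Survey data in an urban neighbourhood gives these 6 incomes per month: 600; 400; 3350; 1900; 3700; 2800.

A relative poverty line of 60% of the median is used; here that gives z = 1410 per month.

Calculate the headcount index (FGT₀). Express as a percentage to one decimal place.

33.3%

2 of the 6 individuals have income below 1410.
H = 2/6 = 33.3%.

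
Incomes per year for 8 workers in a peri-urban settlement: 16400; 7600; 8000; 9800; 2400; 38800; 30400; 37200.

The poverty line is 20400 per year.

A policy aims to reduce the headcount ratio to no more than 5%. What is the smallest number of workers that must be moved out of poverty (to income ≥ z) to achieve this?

Currently q = 5 of N = 8 are below the line (H = 0.625).
A headcount ratio of at most 5% allows at most ⌊0.05 × 8⌋ = 0 poor workers.
So at least 5 − 0 = 5 must be lifted.

5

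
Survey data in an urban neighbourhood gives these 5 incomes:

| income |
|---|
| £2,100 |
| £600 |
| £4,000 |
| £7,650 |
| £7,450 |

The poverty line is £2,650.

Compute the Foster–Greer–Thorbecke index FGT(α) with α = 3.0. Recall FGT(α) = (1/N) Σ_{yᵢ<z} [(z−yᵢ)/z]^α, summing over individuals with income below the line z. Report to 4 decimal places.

Below the line: £600, £2,100 (q = 2 of N = 5).
Shortfall ratios: (2650−600)/2650 = 0.7736; (2650−2100)/2650 = 0.2075.
Raised to α = 3.0: 0.46294; 0.00894.
Sum = 0.471879; FGT(3.0) = 0.471879 / 5 = 0.0944.

0.0944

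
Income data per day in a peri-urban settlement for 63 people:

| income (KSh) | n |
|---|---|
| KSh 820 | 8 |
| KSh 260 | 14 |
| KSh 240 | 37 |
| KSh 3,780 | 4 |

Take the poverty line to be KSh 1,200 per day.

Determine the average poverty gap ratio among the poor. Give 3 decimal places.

0.731

Below z: 37×KSh 240, 14×KSh 260, 8×KSh 820 (q = 59 of N = 63).
Shortfall ratios (z−y)/z: 0.8000 (×37), 0.7833 (×14), 0.3167 (×8); sum = 43.100000.
The income-gap ratio divides by q (the poor only): 43.100000 / 59 = 0.731.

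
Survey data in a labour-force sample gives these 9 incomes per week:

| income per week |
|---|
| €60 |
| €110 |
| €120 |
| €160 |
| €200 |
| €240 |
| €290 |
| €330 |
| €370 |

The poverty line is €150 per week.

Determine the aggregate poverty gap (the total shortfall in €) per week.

€160

Below the line: €60, €110, €120 (q = 3 of N = 9).
Individual gaps: 150−60 = 90; 150−110 = 40; 150−120 = 30.
Aggregate gap = €160.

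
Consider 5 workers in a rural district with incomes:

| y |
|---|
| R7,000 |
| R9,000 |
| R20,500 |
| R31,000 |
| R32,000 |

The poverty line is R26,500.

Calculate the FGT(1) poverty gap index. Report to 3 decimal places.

0.325

Below the line: R7,000, R9,000, R20,500 (q = 3 of N = 5).
Relative gaps: (26500−7000)/26500 = 0.7358; (26500−9000)/26500 = 0.6604; (26500−20500)/26500 = 0.2264.
Sum of shortfalls = 1.622642; P₁ averages over all N: 1.622642 / 5 = 0.325.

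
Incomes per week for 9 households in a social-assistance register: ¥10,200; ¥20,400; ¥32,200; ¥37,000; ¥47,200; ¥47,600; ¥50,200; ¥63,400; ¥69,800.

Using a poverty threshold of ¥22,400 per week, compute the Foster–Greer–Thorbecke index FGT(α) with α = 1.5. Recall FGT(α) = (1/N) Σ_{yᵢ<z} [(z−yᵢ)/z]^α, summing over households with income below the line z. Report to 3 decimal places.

Below the line: ¥10,200, ¥20,400 (q = 2 of N = 9).
Gap ratios (z−y)/z: (22400−10200)/22400 = 0.5446; (22400−20400)/22400 = 0.0893.
Raised to α = 1.5: 0.40195; 0.02668.
Sum = 0.428625; FGT(1.5) = 0.428625 / 9 = 0.048.

0.048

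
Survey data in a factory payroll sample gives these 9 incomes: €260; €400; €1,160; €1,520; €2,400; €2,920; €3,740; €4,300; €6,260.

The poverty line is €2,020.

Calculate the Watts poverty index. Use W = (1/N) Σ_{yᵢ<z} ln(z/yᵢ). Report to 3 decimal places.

0.501

Below the line: €260, €400, €1,160, €1,520 (q = 4 of N = 9).
ln(z/y) terms: ln(2020/260) = 2.0502; ln(2020/400) = 1.6194; ln(2020/1160) = 0.5547; ln(2020/1520) = 0.2844.
W = 4.508624 / 9 = 0.501.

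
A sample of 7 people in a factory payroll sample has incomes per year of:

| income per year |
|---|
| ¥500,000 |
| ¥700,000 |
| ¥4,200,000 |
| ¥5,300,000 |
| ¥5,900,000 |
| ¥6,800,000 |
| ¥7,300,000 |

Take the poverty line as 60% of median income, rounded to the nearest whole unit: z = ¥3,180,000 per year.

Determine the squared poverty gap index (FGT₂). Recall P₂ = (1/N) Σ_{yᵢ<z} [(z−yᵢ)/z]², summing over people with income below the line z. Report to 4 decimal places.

0.1884

Poor units: ¥500,000, ¥700,000 (q = 2 of N = 7).
Shortfall ratios: (3180000−500000)/3180000 = 0.8428; (3180000−700000)/3180000 = 0.7799.
Squared: 0.7103; 0.6082.
Sum = 1.318461; P₂ = 1.318461 / 7 = 0.1884.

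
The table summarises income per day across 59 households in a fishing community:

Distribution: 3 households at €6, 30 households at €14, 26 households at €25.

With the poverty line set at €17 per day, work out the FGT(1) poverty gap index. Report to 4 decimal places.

Below z: 3×€6, 30×€14 (q = 33 of N = 59).
Relative gaps: (17−6)/17 = 0.6471 (×3); (17−14)/17 = 0.1765 (×30).
Sum of shortfalls = 7.235294; P₁ averages over all N: 7.235294 / 59 = 0.1226.

0.1226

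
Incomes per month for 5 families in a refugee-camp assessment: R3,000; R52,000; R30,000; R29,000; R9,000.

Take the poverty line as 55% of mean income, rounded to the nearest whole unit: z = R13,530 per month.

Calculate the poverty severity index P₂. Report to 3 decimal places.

0.144

Incomes under z: R3,000, R9,000 (q = 2 of N = 5).
Normalized shortfalls: (13530−3000)/13530 = 0.7783; (13530−9000)/13530 = 0.3348.
Squared: 0.6057; 0.1121.
Sum = 0.717804; P₂ = 0.717804 / 5 = 0.144.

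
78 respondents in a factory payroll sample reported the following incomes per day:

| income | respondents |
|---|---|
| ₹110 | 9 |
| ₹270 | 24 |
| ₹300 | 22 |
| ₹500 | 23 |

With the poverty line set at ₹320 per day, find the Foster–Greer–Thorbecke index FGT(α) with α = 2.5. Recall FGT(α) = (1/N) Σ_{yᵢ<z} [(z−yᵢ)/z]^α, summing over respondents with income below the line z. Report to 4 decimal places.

0.0435

Incomes under z: 9×₹110, 24×₹270, 22×₹300 (q = 55 of N = 78).
Normalized shortfalls: (320−110)/320 = 0.6562 (×9); (320−270)/320 = 0.1562 (×24); (320−300)/320 = 0.0625 (×22).
Raised to α = 2.5: 0.34888 (×9); 0.00965 (×24); 0.00098 (×22).
Sum = 3.392996; FGT(2.5) = 3.392996 / 78 = 0.0435.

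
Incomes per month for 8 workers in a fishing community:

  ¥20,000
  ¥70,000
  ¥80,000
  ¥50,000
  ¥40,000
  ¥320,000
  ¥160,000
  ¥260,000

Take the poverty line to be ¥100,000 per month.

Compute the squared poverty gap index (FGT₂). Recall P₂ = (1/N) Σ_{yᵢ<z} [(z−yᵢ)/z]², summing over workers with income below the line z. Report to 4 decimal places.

Incomes under z: ¥20,000, ¥40,000, ¥50,000, ¥70,000, ¥80,000 (q = 5 of N = 8).
Shortfall ratios: (100000−20000)/100000 = 0.8000; (100000−40000)/100000 = 0.6000; (100000−50000)/100000 = 0.5000; (100000−70000)/100000 = 0.3000; (100000−80000)/100000 = 0.2000.
Squared: 0.6400; 0.3600; 0.2500; 0.0900; 0.0400.
Sum = 1.380000; P₂ = 1.380000 / 8 = 0.1725.

0.1725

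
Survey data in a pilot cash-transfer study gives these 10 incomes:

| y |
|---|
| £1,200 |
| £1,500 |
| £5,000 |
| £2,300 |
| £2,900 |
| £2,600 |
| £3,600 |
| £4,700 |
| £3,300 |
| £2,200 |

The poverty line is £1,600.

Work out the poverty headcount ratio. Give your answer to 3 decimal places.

2 of the 10 workers have income below £1,600.
H = 2/10 = 0.200.

0.200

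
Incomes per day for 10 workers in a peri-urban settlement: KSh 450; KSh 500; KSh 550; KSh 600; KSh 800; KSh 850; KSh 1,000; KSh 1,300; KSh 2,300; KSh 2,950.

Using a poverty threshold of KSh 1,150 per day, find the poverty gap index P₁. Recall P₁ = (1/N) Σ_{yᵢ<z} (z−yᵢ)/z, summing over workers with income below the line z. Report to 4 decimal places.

Below the line: KSh 450, KSh 500, KSh 550, KSh 600, KSh 800, KSh 850, KSh 1,000 (q = 7 of N = 10).
Shortfall ratios: (1150−450)/1150 = 0.6087; (1150−500)/1150 = 0.5652; (1150−550)/1150 = 0.5217; (1150−600)/1150 = 0.4783; (1150−800)/1150 = 0.3043; (1150−850)/1150 = 0.2609; (1150−1000)/1150 = 0.1304.
Sum of shortfalls = 2.869565; P₁ averages over all N: 2.869565 / 10 = 0.2870.

0.2870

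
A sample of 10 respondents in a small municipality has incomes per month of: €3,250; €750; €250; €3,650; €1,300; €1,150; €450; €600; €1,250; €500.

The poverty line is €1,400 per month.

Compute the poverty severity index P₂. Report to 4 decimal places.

Incomes under z: €250, €450, €500, €600, €750, €1,150, €1,250, €1,300 (q = 8 of N = 10).
Shortfall ratios: (1400−250)/1400 = 0.8214; (1400−450)/1400 = 0.6786; (1400−500)/1400 = 0.6429; (1400−600)/1400 = 0.5714; (1400−750)/1400 = 0.4643; (1400−1150)/1400 = 0.1786; (1400−1250)/1400 = 0.1071; (1400−1300)/1400 = 0.0714.
Squared: 0.6747; 0.4605; 0.4133; 0.3265; 0.2156; 0.0319; 0.0115; 0.0051.
Sum = 2.139031; P₂ = 2.139031 / 10 = 0.2139.

0.2139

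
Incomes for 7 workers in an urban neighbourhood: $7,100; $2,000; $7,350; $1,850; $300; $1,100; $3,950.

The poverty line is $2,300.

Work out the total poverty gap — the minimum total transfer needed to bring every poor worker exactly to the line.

Below the line: $300, $1,100, $1,850, $2,000 (q = 4 of N = 7).
Individual gaps: 2300−300 = 2000; 2300−1100 = 1200; 2300−1850 = 450; 2300−2000 = 300.
Aggregate gap = $3,950.

$3,950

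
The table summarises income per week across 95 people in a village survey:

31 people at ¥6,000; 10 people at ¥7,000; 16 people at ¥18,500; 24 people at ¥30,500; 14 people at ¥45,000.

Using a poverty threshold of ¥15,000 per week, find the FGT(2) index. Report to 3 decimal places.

0.147

Poor units: 31×¥6,000, 10×¥7,000 (q = 41 of N = 95).
Normalized shortfalls: (15000−6000)/15000 = 0.6000 (×31); (15000−7000)/15000 = 0.5333 (×10).
Squared: 0.3600 (×31); 0.2844 (×10).
Sum = 14.004444; P₂ = 14.004444 / 95 = 0.147.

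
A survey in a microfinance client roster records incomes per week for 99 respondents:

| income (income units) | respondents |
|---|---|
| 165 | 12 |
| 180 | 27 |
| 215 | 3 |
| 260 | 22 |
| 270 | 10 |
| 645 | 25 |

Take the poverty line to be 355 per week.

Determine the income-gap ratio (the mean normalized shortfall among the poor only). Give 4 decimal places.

Incomes under z: 12×165, 27×180, 3×215, 22×260, 10×270 (q = 74 of N = 99).
Relative gaps: 0.5352 (×12), 0.4930 (×27), 0.3944 (×3), 0.2676 (×22), 0.2394 (×10); sum = 29.197183.
The income-gap ratio divides by q (the poor only): 29.197183 / 74 = 0.3946.

0.3946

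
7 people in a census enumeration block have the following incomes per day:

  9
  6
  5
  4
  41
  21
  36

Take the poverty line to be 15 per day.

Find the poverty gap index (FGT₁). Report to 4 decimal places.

0.3429

Incomes under z: 4, 5, 6, 9 (q = 4 of N = 7).
Relative gaps: (15−4)/15 = 0.7333; (15−5)/15 = 0.6667; (15−6)/15 = 0.6000; (15−9)/15 = 0.4000.
Sum of shortfalls = 2.400000; P₁ averages over all N: 2.400000 / 7 = 0.3429.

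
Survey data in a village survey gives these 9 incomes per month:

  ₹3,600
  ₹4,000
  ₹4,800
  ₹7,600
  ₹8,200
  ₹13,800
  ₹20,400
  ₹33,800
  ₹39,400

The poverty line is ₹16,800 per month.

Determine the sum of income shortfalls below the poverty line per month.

Below z: ₹3,600, ₹4,000, ₹4,800, ₹7,600, ₹8,200, ₹13,800 (q = 6 of N = 9).
Individual gaps: 16800−3600 = 13200; 16800−4000 = 12800; 16800−4800 = 12000; 16800−7600 = 9200; 16800−8200 = 8600; 16800−13800 = 3000.
Aggregate gap = ₹58,800.

₹58,800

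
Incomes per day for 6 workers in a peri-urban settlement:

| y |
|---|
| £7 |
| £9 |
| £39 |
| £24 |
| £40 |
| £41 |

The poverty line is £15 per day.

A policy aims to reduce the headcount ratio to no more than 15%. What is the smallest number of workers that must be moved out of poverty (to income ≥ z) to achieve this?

2

2 of the 6 workers are poor, so H = 2/6 = 0.333.
A headcount ratio of at most 15% allows at most ⌊0.15 × 6⌋ = 0 poor workers.
So at least 2 − 0 = 2 must be lifted.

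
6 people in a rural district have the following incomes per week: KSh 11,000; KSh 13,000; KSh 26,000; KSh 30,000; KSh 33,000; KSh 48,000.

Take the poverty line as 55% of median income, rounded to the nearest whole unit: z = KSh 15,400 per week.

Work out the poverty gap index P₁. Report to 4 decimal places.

Below the line: KSh 11,000, KSh 13,000 (q = 2 of N = 6).
Shortfall ratios: (15400−11000)/15400 = 0.2857; (15400−13000)/15400 = 0.1558.
Σ = 0.441558. Dividing by the full population N = 6 gives P₁ = 0.0736.

0.0736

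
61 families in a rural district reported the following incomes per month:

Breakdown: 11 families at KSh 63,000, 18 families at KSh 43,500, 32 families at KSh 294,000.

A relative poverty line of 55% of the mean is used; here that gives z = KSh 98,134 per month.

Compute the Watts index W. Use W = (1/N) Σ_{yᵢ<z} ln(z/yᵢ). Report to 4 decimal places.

0.3200

Incomes under z: 18×KSh 43,500, 11×KSh 63,000 (q = 29 of N = 61).
ln(z/y) terms: ln(98134/43500) = 0.8136 (×18); ln(98134/63000) = 0.4432 (×11).
W = 19.519504 / 61 = 0.3200.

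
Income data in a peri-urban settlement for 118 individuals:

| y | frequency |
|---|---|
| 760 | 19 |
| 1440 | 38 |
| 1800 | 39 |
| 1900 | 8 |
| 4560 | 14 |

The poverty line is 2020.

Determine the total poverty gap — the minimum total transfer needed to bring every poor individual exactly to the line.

55520

Below z: 19×760, 38×1440, 39×1800, 8×1900 (q = 104 of N = 118).
Individual gaps: 19×(2020−760) = 23940; 38×(2020−1440) = 22040; 39×(2020−1800) = 8580; 8×(2020−1900) = 960.
Aggregate gap = 55520.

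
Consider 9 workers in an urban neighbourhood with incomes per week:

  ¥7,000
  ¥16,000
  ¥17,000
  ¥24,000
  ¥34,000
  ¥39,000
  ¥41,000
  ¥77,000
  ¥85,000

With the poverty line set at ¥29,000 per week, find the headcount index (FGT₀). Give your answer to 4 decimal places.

0.4444

4 of the 9 workers have income below ¥29,000.
H = 4/9 = 0.4444.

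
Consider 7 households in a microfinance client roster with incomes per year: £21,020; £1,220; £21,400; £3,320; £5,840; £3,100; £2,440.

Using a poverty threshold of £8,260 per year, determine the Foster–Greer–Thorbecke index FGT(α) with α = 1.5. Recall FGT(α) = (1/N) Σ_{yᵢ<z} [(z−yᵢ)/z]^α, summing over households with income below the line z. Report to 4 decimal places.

0.3562

Incomes under z: £1,220, £2,440, £3,100, £3,320, £5,840 (q = 5 of N = 7).
Normalized shortfalls: (8260−1220)/8260 = 0.8523; (8260−2440)/8260 = 0.7046; (8260−3100)/8260 = 0.6247; (8260−3320)/8260 = 0.5981; (8260−5840)/8260 = 0.2930.
Raised to α = 1.5: 0.78684; 0.59145; 0.49375; 0.46251; 0.15858.
Sum = 2.493127; FGT(1.5) = 2.493127 / 7 = 0.3562.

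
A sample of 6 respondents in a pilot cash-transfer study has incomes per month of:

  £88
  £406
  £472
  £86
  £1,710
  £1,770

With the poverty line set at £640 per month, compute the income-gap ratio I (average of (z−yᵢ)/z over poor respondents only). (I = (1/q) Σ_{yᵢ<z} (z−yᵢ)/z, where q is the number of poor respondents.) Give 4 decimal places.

0.5891

Below z: £86, £88, £406, £472 (q = 4 of N = 6).
Shortfall ratios (z−y)/z: 0.8656, 0.8625, 0.3656, 0.2625; sum = 2.356250.
I averages over the q = 4 poor units only: 2.356250 / 4 = 0.5891.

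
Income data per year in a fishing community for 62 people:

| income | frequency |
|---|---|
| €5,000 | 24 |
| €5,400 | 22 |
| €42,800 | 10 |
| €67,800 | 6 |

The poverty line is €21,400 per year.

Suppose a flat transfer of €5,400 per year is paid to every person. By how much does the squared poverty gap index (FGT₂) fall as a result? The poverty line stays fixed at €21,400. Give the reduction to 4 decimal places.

0.2364

Before: below the line — 24×€5,000, 22×€5,400; squared poverty gap index (FGT₂) = 0.425697.
After the €5,400 transfer: below the line — 24×€10,400, 22×€10,800; squared poverty gap index (FGT₂) = 0.189336.
Reduction = 0.425697 − 0.189336 = 0.2364.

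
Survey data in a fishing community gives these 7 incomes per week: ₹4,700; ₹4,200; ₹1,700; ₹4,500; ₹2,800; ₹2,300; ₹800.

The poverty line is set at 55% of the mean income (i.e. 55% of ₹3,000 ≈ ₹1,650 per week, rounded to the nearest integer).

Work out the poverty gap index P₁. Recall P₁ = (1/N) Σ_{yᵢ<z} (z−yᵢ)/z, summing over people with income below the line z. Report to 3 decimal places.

0.074

Poor units: ₹800 (q = 1 of N = 7).
Relative gaps: (1650−800)/1650 = 0.5152.
Σ = 0.515152. Dividing by the full population N = 7 gives P₁ = 0.074.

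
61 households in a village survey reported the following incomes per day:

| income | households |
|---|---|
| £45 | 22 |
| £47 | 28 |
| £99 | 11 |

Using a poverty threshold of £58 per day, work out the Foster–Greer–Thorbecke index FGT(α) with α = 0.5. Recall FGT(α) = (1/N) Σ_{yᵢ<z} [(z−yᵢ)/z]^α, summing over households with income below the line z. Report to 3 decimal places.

0.371

Below the line: 22×£45, 28×£47 (q = 50 of N = 61).
Shortfall ratios: (58−45)/58 = 0.2241 (×22); (58−47)/58 = 0.1897 (×28).
Raised to α = 0.5: 0.47343 (×22); 0.43549 (×28).
Sum = 22.609342; FGT(0.5) = 22.609342 / 61 = 0.371.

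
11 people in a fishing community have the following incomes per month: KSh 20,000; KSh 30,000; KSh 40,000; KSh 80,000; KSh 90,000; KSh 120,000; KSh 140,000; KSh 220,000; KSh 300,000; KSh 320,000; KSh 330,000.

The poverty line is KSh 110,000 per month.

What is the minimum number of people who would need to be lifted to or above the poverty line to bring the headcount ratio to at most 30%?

Currently q = 5 of N = 11 are below the line (H = 0.455).
A headcount ratio of at most 30% allows at most ⌊0.30 × 11⌋ = 3 poor people.
So at least 5 − 3 = 2 must be lifted.

2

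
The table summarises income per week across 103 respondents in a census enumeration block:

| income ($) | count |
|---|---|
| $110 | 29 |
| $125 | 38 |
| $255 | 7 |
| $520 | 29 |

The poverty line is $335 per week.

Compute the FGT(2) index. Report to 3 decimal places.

Incomes under z: 29×$110, 38×$125, 7×$255 (q = 74 of N = 103).
Normalized shortfalls: (335−110)/335 = 0.6716 (×29); (335−125)/335 = 0.6269 (×38); (335−255)/335 = 0.2388 (×7).
Squared: 0.4511 (×29); 0.3930 (×38); 0.0570 (×7).
Sum = 28.413678; P₂ = 28.413678 / 103 = 0.276.

0.276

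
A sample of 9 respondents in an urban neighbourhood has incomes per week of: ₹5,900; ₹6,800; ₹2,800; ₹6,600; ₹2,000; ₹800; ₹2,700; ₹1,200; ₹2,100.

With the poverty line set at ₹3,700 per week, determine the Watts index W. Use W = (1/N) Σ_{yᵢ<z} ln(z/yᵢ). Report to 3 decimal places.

Incomes under z: ₹800, ₹1,200, ₹2,000, ₹2,100, ₹2,700, ₹2,800 (q = 6 of N = 9).
Log shortfalls: ln(3700/800) = 1.5315; ln(3700/1200) = 1.1260; ln(3700/2000) = 0.6152; ln(3700/2100) = 0.5664; ln(3700/2700) = 0.3151; ln(3700/2800) = 0.2787.
W = 4.432863 / 9 = 0.493.

0.493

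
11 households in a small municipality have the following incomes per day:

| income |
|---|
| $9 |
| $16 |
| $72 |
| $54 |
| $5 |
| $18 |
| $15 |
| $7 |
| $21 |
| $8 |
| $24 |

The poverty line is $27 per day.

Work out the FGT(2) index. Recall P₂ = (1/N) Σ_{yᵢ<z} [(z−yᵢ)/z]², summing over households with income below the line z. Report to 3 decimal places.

0.244

Incomes under z: $5, $7, $8, $9, $15, $16, $18, $21, $24 (q = 9 of N = 11).
Relative gaps: (27−5)/27 = 0.8148; (27−7)/27 = 0.7407; (27−8)/27 = 0.7037; (27−9)/27 = 0.6667; (27−15)/27 = 0.4444; (27−16)/27 = 0.4074; (27−18)/27 = 0.3333; (27−21)/27 = 0.2222; (27−24)/27 = 0.1111.
Squared: 0.6639; 0.5487; 0.4952; 0.4444; 0.1975; 0.1660; 0.1111; 0.0494; 0.0123.
Sum = 2.688615; P₂ = 2.688615 / 11 = 0.244.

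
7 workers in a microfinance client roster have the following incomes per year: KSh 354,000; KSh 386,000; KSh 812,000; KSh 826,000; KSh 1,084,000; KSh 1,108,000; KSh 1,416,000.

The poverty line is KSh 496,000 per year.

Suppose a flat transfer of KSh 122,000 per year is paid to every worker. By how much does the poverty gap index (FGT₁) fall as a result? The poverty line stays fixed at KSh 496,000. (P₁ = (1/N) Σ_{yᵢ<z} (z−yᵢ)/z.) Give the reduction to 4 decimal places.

Before: below the line — KSh 354,000, KSh 386,000; poverty gap index (FGT₁) = 0.072581.
After the KSh 122,000 transfer: below the line — KSh 476,000; poverty gap index (FGT₁) = 0.005760.
Reduction = 0.072581 − 0.005760 = 0.0668.

0.0668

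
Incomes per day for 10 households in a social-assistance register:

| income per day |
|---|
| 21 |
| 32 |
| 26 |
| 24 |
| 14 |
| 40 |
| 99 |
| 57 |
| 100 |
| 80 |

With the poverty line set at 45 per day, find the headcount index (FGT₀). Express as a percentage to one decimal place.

6 of the 10 households have income below 45.
H = 6/10 = 60.0%.

60.0%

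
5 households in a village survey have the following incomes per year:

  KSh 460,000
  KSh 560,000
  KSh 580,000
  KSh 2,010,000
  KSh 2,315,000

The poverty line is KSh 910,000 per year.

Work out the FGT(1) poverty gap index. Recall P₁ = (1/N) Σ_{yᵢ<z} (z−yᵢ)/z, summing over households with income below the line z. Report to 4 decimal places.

Poor units: KSh 460,000, KSh 560,000, KSh 580,000 (q = 3 of N = 5).
Relative gaps: (910000−460000)/910000 = 0.4945; (910000−560000)/910000 = 0.3846; (910000−580000)/910000 = 0.3626.
Sum of shortfalls = 1.241758; P₁ averages over all N: 1.241758 / 5 = 0.2484.

0.2484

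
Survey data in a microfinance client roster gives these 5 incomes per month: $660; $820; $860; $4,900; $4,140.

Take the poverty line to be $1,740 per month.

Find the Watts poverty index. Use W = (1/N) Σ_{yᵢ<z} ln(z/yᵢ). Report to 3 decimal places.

0.485

Incomes under z: $660, $820, $860 (q = 3 of N = 5).
ln(z/y) terms: ln(1740/660) = 0.9694; ln(1740/820) = 0.7523; ln(1740/860) = 0.7047.
W = 2.426445 / 5 = 0.485.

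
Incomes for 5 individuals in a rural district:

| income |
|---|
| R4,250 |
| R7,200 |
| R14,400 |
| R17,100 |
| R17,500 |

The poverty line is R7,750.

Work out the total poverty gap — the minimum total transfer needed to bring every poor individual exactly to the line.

R4,050

Incomes under z: R4,250, R7,200 (q = 2 of N = 5).
Individual gaps: 7750−4250 = 3500; 7750−7200 = 550.
Aggregate gap = R4,050.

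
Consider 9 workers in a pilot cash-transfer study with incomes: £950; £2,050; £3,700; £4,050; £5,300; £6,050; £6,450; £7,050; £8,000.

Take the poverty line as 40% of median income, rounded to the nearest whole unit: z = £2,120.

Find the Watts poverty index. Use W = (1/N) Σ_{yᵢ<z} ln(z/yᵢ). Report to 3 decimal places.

0.093

Below the line: £950, £2,050 (q = 2 of N = 9).
Log shortfalls: ln(2120/950) = 0.8027; ln(2120/2050) = 0.0336.
W = 0.836286 / 9 = 0.093.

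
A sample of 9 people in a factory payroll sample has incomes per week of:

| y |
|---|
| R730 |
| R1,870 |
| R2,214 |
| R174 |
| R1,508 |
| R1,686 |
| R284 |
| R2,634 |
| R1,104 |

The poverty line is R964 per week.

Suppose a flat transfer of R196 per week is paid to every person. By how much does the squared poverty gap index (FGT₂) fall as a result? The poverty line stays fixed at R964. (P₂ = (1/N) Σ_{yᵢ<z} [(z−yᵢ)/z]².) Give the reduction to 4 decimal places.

0.0661

Before: below the line — R174, R284, R730; squared poverty gap index (FGT₂) = 0.136454.
After the R196 transfer: below the line — R370, R480, R926; squared poverty gap index (FGT₂) = 0.070368.
Reduction = 0.136454 − 0.070368 = 0.0661.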